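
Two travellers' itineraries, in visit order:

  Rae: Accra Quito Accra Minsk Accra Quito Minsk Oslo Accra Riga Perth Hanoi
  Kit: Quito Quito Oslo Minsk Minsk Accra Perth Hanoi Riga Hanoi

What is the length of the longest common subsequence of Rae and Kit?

Pick Quito (Rae #2, Kit #2); then Minsk (Rae #4, Kit #4); then Minsk (Rae #7, Kit #5); then Accra (Rae #9, Kit #6); then Riga (Rae #10, Kit #9); then Hanoi (Rae #12, Kit #10); all 6 stops appear in both, in order. The LCS DP gives dp[12][10] = 6, so this is optimal.

6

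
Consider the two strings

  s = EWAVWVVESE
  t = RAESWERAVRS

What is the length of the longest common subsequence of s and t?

Pick E (s #1, t #3); then W (s #2, t #5); then A (s #3, t #8); then V (s #4, t #9); then S (s #9, t #11); all 5 characters appear in both, in order. dp[10][11] = 5 confirms this is the maximum.

5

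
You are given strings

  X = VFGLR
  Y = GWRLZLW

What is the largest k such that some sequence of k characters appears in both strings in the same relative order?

2

Let dp[i][j] be the LCS length of the first i characters of X and the first j characters of Y. dp[i][j] = dp[i-1][j-1]+1 when the i-th and j-th characters match, else max(dp[i-1][j], dp[i][j-1]).
    ·  G  W  R  L  Z  L  W
 ·  0  0  0  0  0  0  0  0
 V  0  0  0  0  0  0  0  0
 F  0  0  0  0  0  0  0  0
 G  0  1  1  1  1  1  1  1
 L  0  1  1  1  2  2  2  2
 R  0  1  1  2  2  2  2  2
dp[5][7] = 2. One LCS (by backtracking along matches): GL.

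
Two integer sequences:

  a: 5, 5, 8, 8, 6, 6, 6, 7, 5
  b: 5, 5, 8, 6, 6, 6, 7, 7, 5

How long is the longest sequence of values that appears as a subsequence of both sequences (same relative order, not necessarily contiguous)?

8

One common subsequence of length 8: 5 [1,1], 5 [2,2], 8 [4,3], 6 [5,4], 6 [6,5], 6 [7,6], 7 [8,8], 5 [9,9]. Since dp[9][9] = 8, nothing longer is possible.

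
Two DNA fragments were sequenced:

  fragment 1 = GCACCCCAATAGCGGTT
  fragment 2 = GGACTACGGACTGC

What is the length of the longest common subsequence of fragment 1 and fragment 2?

9

One common subsequence of length 9: G (fragment 1 #1, fragment 2 #2), then A (fragment 1 #3, fragment 2 #3), then C (fragment 1 #7, fragment 2 #4), then T (fragment 1 #10, fragment 2 #5), then A (fragment 1 #11, fragment 2 #6), then C (fragment 1 #13, fragment 2 #7), then G (fragment 1 #14, fragment 2 #8), then G (fragment 1 #15, fragment 2 #9), then T (fragment 1 #16, fragment 2 #12). dp[17][14] = 9 confirms this is the maximum.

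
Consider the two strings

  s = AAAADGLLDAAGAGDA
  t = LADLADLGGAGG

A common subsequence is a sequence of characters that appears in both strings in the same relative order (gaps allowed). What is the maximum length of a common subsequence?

7

Pick A [1,2] → A [4,5] → D [5,6] → G [6,9] → A [11,10] → G [12,11] → G [14,12]; all 7 characters appear in both, in order. The LCS DP gives dp[16][12] = 7, so this is optimal.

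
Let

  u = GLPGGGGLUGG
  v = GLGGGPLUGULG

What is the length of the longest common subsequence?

9

Pick G at u[1]=v[1], L at u[2]=v[2], G at u[4]=v[3], G at u[5]=v[4], G at u[6]=v[5], L at u[8]=v[7], U at u[9]=v[8], G at u[10]=v[9], G at u[11]=v[12]; all 9 characters appear in both, in order. dp[11][12] = 9 confirms this is the maximum.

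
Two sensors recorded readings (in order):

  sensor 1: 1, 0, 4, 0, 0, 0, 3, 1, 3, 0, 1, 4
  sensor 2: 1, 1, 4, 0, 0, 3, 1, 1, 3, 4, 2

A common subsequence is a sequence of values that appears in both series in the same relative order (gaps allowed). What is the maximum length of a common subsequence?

8

Let dp[i][j] be the LCS length of the first i values of sensor 1 and the first j values of sensor 2. dp[i][j] = dp[i-1][j-1]+1 when the i-th and j-th values match, else max(dp[i-1][j], dp[i][j-1]).
    ·  1  1  4  0  0  3  1  1  3  4  2
 ·  0  0  0  0  0  0  0  0  0  0  0  0
 1  0  1  1  1  1  1  1  1  1  1  1  1
 0  0  1  1  1  2  2  2  2  2  2  2  2
 4  0  1  1  2  2  2  2  2  2  2  3  3
 0  0  1  1  2  3  3  3  3  3  3  3  3
 0  0  1  1  2  3  4  4  4  4  4  4  4
 0  0  1  1  2  3  4  4  4  4  4  4  4
 3  0  1  1  2  3  4  5  5  5  5  5  5
 1  0  1  2  2  3  4  5  6  6  6  6  6
 3  0  1  2  2  3  4  5  6  6  7  7  7
 0  0  1  2  2  3  4  5  6  6  7  7  7
 1  0  1  2  2  3  4  5  6  7  7  7  7
 4  0  1  2  3  3  4  5  6  7  7  8  8
dp[12][11] = 8. One LCS (by backtracking along matches): 1, 4, 0, 0, 3, 1, 3, 4.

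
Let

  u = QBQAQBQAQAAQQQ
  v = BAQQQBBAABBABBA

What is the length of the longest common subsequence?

7

Taking Q (u #1, v #3), then Q (u #3, v #4), then Q (u #5, v #5), then B (u #6, v #7), then A (u #8, v #9), then A (u #10, v #12), then A (u #11, v #15) gives a common subsequence of length 7. dp[14][15] = 7 confirms this is the maximum.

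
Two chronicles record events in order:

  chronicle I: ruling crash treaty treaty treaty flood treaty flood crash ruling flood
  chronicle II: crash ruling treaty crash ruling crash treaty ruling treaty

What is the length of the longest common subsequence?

4

Match ruling (chronicle I #1, chronicle II #5), crash (chronicle I #2, chronicle II #6), treaty (chronicle I #3, chronicle II #7), treaty (chronicle I #7, chronicle II #9) — 4 events in the same relative order in both. dp[11][9] = 4 confirms this is the maximum.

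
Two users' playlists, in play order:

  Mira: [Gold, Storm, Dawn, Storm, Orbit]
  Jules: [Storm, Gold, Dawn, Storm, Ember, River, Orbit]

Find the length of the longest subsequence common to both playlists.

4

Pick Gold (Mira #1, Jules #2); then Dawn (Mira #3, Jules #3); then Storm (Mira #4, Jules #4); then Orbit (Mira #5, Jules #7); all 4 songs appear in both, in order. dp[5][7] = 4 confirms this is the maximum.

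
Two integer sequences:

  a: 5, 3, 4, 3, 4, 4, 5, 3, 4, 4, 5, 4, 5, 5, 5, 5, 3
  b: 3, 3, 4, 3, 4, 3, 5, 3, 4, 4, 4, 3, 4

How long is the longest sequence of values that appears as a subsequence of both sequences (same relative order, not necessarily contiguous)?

10

Match 3 (a #2, b #2); then 4 (a #3, b #3); then 3 (a #4, b #4); then 4 (a #5, b #5); then 5 (a #7, b #7); then 3 (a #8, b #8); then 4 (a #9, b #9); then 4 (a #10, b #10); then 4 (a #12, b #11); then 3 (a #17, b #12) — 10 values in the same relative order in both. The LCS DP gives dp[17][13] = 10, so this is optimal.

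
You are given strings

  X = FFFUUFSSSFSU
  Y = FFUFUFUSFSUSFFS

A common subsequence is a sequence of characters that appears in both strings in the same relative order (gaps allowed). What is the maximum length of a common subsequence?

10

Taking F [1,1], F [2,2], F [3,4], U [4,5], U [5,7], F [6,9], S [7,10], S [8,12], F [10,14], S [11,15] gives a common subsequence of length 10. dp[12][15] = 10 confirms this is the maximum.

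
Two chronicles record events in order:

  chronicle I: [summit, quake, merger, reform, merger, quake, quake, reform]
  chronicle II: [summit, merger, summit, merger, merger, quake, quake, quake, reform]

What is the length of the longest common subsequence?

One common subsequence of length 6: summit [1,3]; then merger [3,4]; then merger [5,5]; then quake [6,7]; then quake [7,8]; then reform [8,9]. The LCS DP gives dp[8][9] = 6, so this is optimal.

6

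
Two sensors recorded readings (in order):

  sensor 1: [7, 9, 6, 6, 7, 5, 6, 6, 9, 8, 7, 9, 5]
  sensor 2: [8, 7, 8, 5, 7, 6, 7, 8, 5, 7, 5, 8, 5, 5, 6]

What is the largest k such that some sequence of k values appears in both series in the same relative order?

6

Pick 7 at sensor 1[1]=sensor 2[5] → 6 at sensor 1[3]=sensor 2[6] → 7 at sensor 1[5]=sensor 2[10] → 5 at sensor 1[6]=sensor 2[11] → 8 at sensor 1[10]=sensor 2[12] → 5 at sensor 1[13]=sensor 2[14]; all 6 values appear in both, in order, and the DP table's final entry dp[13][15] is also 6, so no common subsequence is longer.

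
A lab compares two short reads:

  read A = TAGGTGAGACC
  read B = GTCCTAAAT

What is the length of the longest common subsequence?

4

Pick T (read A #1, read B #5) → A (read A #2, read B #6) → A (read A #7, read B #7) → A (read A #9, read B #8); all 4 bases appear in both, in order. The LCS DP gives dp[11][9] = 4, so this is optimal.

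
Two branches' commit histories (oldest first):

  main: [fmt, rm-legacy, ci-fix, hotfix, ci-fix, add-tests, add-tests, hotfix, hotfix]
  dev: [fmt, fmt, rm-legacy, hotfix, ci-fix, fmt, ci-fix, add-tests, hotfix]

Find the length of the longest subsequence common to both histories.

Taking fmt at main[1]=dev[2], rm-legacy at main[2]=dev[3], ci-fix at main[3]=dev[5], ci-fix at main[5]=dev[7], add-tests at main[7]=dev[8], hotfix at main[9]=dev[9] gives a common subsequence of length 6, and the DP table's final entry dp[9][9] is also 6, so no common subsequence is longer.

6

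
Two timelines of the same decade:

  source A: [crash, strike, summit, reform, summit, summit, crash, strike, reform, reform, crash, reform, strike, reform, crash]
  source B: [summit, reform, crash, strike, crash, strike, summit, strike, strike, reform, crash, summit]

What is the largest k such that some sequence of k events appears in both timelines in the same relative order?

8

Taking summit at source A[3]=source B[1] → reform at source A[4]=source B[2] → crash at source A[7]=source B[3] → strike at source A[8]=source B[4] → crash at source A[11]=source B[5] → strike at source A[13]=source B[9] → reform at source A[14]=source B[10] → crash at source A[15]=source B[11] gives a common subsequence of length 8. Since dp[15][12] = 8, nothing longer is possible.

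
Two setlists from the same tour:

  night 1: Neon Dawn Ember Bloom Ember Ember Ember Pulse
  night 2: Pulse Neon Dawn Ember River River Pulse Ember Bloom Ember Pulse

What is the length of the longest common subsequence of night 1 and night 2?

One common subsequence of length 6: Neon [1,2] → Dawn [2,3] → Ember [3,8] → Bloom [4,9] → Ember [7,10] → Pulse [8,11], and the DP table's final entry dp[8][11] is also 6, so no common subsequence is longer.

6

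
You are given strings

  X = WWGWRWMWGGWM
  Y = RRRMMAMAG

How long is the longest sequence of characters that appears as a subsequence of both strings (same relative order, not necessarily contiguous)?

Let dp[i][j] be the LCS length of the first i characters of X and the first j characters of Y. dp[i][j] = dp[i-1][j-1]+1 when the i-th and j-th characters match, else max(dp[i-1][j], dp[i][j-1]).
    ·  R  R  R  M  M  A  M  A  G
 ·  0  0  0  0  0  0  0  0  0  0
 W  0  0  0  0  0  0  0  0  0  0
 W  0  0  0  0  0  0  0  0  0  0
 G  0  0  0  0  0  0  0  0  0  1
 W  0  0  0  0  0  0  0  0  0  1
 R  0  1  1  1  1  1  1  1  1  1
 W  0  1  1  1  1  1  1  1  1  1
 M  0  1  1  1  2  2  2  2  2  2
 W  0  1  1  1  2  2  2  2  2  2
 G  0  1  1  1  2  2  2  2  2  3
 G  0  1  1  1  2  2  2  2  2  3
 W  0  1  1  1  2  2  2  2  2  3
 M  0  1  1  1  2  3  3  3  3  3
dp[12][9] = 3. One LCS (by backtracking along matches): RMG.

3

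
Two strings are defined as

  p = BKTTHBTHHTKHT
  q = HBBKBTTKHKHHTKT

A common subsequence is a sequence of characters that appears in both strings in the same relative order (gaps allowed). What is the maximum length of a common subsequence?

Match B at p[1]=q[3] → K at p[2]=q[4] → T at p[3]=q[6] → T at p[4]=q[7] → H at p[5]=q[9] → H at p[8]=q[11] → H at p[9]=q[12] → T at p[10]=q[13] → K at p[11]=q[14] → T at p[13]=q[15] — 10 characters in the same relative order in both. Since dp[13][15] = 10, nothing longer is possible.

10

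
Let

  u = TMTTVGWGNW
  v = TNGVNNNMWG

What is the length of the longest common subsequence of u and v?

4

Let dp[i][j] be the LCS length of the first i characters of u and the first j characters of v. dp[i][j] = dp[i-1][j-1]+1 when the i-th and j-th characters match, else max(dp[i-1][j], dp[i][j-1]).
    ·  T  N  G  V  N  N  N  M  W  G
 ·  0  0  0  0  0  0  0  0  0  0  0
 T  0  1  1  1  1  1  1  1  1  1  1
 M  0  1  1  1  1  1  1  1  2  2  2
 T  0  1  1  1  1  1  1  1  2  2  2
 T  0  1  1  1  1  1  1  1  2  2  2
 V  0  1  1  1  2  2  2  2  2  2  2
 G  0  1  1  2  2  2  2  2  2  2  3
 W  0  1  1  2  2  2  2  2  2  3  3
 G  0  1  1  2  2  2  2  2  2  3  4
 N  0  1  2  2  2  3  3  3  3  3  4
 W  0  1  2  2  2  3  3  3  3  4  4
dp[10][10] = 4. One LCS (by backtracking along matches): TMWG.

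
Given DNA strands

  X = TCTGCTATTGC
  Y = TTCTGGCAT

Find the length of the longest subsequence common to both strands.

One common subsequence of length 7: T (X #1, Y #2); then C (X #2, Y #3); then T (X #3, Y #4); then G (X #4, Y #6); then C (X #5, Y #7); then A (X #7, Y #8); then T (X #9, Y #9). The LCS DP gives dp[11][9] = 7, so this is optimal.

7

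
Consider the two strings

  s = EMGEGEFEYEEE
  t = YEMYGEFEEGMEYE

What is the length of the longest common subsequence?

Taking E (s #1, t #2), M (s #2, t #3), G (s #5, t #5), E (s #6, t #6), F (s #7, t #7), E (s #8, t #8), E (s #10, t #9), E (s #11, t #12), E (s #12, t #14) gives a common subsequence of length 9. Since dp[12][14] = 9, nothing longer is possible.

9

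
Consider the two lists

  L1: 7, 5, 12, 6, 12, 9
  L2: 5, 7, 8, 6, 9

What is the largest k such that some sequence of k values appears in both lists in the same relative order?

3

Let dp[i][j] be the LCS length of the first i values of L1 and the first j values of L2. dp[i][j] = dp[i-1][j-1]+1 when the i-th and j-th values match, else max(dp[i-1][j], dp[i][j-1]).
    ·  5  7  8  6  9
 ·  0  0  0  0  0  0
 7  0  0  1  1  1  1
 5  0  1  1  1  1  1
12  0  1  1  1  1  1
 6  0  1  1  1  2  2
12  0  1  1  1  2  2
 9  0  1  1  1  2  3
dp[6][5] = 3. One LCS (by backtracking along matches): 7, 6, 9.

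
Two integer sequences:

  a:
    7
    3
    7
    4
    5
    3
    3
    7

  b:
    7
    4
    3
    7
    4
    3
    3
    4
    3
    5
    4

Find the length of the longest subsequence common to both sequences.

One common subsequence of length 6: 7 [1,1]; then 3 [2,3]; then 7 [3,4]; then 4 [4,5]; then 3 [6,7]; then 3 [7,9], and the DP table's final entry dp[8][11] is also 6, so no common subsequence is longer.

6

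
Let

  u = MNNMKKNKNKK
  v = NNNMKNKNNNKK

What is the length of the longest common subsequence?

One common subsequence of length 9: N (u #2, v #2), N (u #3, v #3), M (u #4, v #4), K (u #5, v #5), K (u #6, v #7), N (u #7, v #9), N (u #9, v #10), K (u #10, v #11), K (u #11, v #12). dp[11][12] = 9 confirms this is the maximum.

9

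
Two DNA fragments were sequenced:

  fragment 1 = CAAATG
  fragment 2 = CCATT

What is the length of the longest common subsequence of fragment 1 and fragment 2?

3

Taking C at fragment 1[1]=fragment 2[2] → A at fragment 1[2]=fragment 2[3] → T at fragment 1[5]=fragment 2[5] gives a common subsequence of length 3. The LCS DP gives dp[6][5] = 3, so this is optimal.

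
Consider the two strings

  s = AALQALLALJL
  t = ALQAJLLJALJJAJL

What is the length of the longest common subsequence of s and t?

Match A [2,1], then L [3,2], then Q [4,3], then A [5,4], then L [6,6], then L [7,7], then A [8,9], then L [9,10], then J [10,14], then L [11,15] — 10 characters in the same relative order in both. The LCS DP gives dp[11][15] = 10, so this is optimal.

10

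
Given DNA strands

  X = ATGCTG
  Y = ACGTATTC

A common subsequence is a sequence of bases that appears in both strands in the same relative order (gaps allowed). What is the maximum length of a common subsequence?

3

Let dp[i][j] be the LCS length of the first i bases of X and the first j bases of Y. dp[i][j] = dp[i-1][j-1]+1 when the i-th and j-th bases match, else max(dp[i-1][j], dp[i][j-1]).
    ·  A  C  G  T  A  T  T  C
 ·  0  0  0  0  0  0  0  0  0
 A  0  1  1  1  1  1  1  1  1
 T  0  1  1  1  2  2  2  2  2
 G  0  1  1  2  2  2  2  2  2
 C  0  1  2  2  2  2  2  2  3
 T  0  1  2  2  3  3  3  3  3
 G  0  1  2  3  3  3  3  3  3
dp[6][8] = 3. One LCS (by backtracking along matches): ATC.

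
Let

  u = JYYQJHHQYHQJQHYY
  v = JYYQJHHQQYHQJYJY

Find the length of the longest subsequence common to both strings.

One common subsequence of length 14: J [1,1]; then Y [2,2]; then Y [3,3]; then Q [4,4]; then J [5,5]; then H [6,6]; then H [7,7]; then Q [8,9]; then Y [9,10]; then H [10,11]; then Q [11,12]; then J [12,13]; then Y [15,14]; then Y [16,16]. The LCS DP gives dp[16][16] = 14, so this is optimal.

14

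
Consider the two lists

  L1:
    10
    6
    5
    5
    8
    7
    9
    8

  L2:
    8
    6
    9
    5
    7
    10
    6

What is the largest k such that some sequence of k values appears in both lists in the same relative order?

3

Let dp[i][j] be the LCS length of the first i values of L1 and the first j values of L2. dp[i][j] = dp[i-1][j-1]+1 when the i-th and j-th values match, else max(dp[i-1][j], dp[i][j-1]).
    ·  8  6  9  5  7 10  6
 ·  0  0  0  0  0  0  0  0
10  0  0  0  0  0  0  1  1
 6  0  0  1  1  1  1  1  2
 5  0  0  1  1  2  2  2  2
 5  0  0  1  1  2  2  2  2
 8  0  1  1  1  2  2  2  2
 7  0  1  1  1  2  3  3  3
 9  0  1  1  2  2  3  3  3
 8  0  1  1  2  2  3  3  3
dp[8][7] = 3. One LCS (by backtracking along matches): 6, 5, 7.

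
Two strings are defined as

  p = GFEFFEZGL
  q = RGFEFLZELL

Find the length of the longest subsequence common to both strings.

Let dp[i][j] be the LCS length of the first i characters of p and the first j characters of q. dp[i][j] = dp[i-1][j-1]+1 when the i-th and j-th characters match, else max(dp[i-1][j], dp[i][j-1]).
    ·  R  G  F  E  F  L  Z  E  L  L
 ·  0  0  0  0  0  0  0  0  0  0  0
 G  0  0  1  1  1  1  1  1  1  1  1
 F  0  0  1  2  2  2  2  2  2  2  2
 E  0  0  1  2  3  3  3  3  3  3  3
 F  0  0  1  2  3  4  4  4  4  4  4
 F  0  0  1  2  3  4  4  4  4  4  4
 E  0  0  1  2  3  4  4  4  5  5  5
 Z  0  0  1  2  3  4  4  5  5  5  5
 G  0  0  1  2  3  4  4  5  5  5  5
 L  0  0  1  2  3  4  5  5  5  6  6
dp[9][10] = 6. One LCS (by backtracking along matches): GFEFEL.

6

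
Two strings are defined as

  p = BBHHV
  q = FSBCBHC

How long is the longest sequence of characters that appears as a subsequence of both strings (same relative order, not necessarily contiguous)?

Taking B [1,3], B [2,5], H [3,6] gives a common subsequence of length 3. Since dp[5][7] = 3, nothing longer is possible.

3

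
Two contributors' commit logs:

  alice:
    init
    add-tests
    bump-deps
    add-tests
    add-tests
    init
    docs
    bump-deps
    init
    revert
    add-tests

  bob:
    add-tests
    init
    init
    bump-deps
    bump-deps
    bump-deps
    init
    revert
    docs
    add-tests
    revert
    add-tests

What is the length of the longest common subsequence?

Match init at alice[1]=bob[3] → bump-deps at alice[3]=bob[6] → init at alice[6]=bob[7] → docs at alice[7]=bob[9] → revert at alice[10]=bob[11] → add-tests at alice[11]=bob[12] — 6 commits in the same relative order in both, and the DP table's final entry dp[11][12] is also 6, so no common subsequence is longer.

6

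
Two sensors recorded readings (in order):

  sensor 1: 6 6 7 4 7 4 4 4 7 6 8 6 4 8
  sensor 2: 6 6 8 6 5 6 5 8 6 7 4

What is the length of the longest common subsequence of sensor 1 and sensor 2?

Match 6 (sensor 1 #1, sensor 2 #2) → 6 (sensor 1 #2, sensor 2 #4) → 6 (sensor 1 #10, sensor 2 #6) → 8 (sensor 1 #11, sensor 2 #8) → 6 (sensor 1 #12, sensor 2 #9) → 4 (sensor 1 #13, sensor 2 #11) — 6 values in the same relative order in both, and the DP table's final entry dp[14][11] is also 6, so no common subsequence is longer.

6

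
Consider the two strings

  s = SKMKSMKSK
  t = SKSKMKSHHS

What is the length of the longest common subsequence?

6

Taking S (s #1, t #3), then K (s #2, t #4), then M (s #3, t #5), then K (s #4, t #6), then S (s #5, t #7), then S (s #8, t #10) gives a common subsequence of length 6. dp[9][10] = 6 confirms this is the maximum.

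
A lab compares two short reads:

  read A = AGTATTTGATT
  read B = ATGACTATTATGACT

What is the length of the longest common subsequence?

One common subsequence of length 10: A (read A #1, read B #1) → G (read A #2, read B #3) → T (read A #3, read B #6) → A (read A #4, read B #7) → T (read A #5, read B #8) → T (read A #6, read B #9) → T (read A #7, read B #11) → G (read A #8, read B #12) → A (read A #9, read B #13) → T (read A #11, read B #15). dp[11][15] = 10 confirms this is the maximum.

10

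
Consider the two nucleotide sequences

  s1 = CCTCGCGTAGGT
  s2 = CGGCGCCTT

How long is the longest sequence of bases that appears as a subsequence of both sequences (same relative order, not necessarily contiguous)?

Pick C [1,1] → C [2,4] → C [4,6] → C [6,7] → T [8,8] → T [12,9]; all 6 bases appear in both, in order, and the DP table's final entry dp[12][9] is also 6, so no common subsequence is longer.

6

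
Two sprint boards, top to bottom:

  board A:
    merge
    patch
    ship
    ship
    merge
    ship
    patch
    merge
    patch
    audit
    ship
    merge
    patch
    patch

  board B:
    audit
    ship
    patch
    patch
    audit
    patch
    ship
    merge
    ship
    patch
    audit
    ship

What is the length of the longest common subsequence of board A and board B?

Pick patch [2,6]; then ship [4,7]; then merge [5,8]; then ship [6,9]; then patch [9,10]; then audit [10,11]; then ship [11,12]; all 7 tasks appear in both, in order. Since dp[14][12] = 7, nothing longer is possible.

7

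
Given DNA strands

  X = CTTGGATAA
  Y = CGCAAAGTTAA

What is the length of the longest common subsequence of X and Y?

6

One common subsequence of length 6: C at X[1]=Y[1], G at X[4]=Y[2], G at X[5]=Y[7], T at X[7]=Y[9], A at X[8]=Y[10], A at X[9]=Y[11]. The LCS DP gives dp[9][11] = 6, so this is optimal.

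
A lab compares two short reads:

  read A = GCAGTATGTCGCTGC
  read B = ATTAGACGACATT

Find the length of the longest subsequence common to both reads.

One common subsequence of length 8: A (read A #3, read B #1), then T (read A #5, read B #3), then A (read A #6, read B #4), then G (read A #8, read B #5), then C (read A #10, read B #7), then G (read A #11, read B #8), then C (read A #12, read B #10), then T (read A #13, read B #13), and the DP table's final entry dp[15][13] is also 8, so no common subsequence is longer.

8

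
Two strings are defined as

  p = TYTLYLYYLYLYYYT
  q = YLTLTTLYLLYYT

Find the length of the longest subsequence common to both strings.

One common subsequence of length 10: Y at p[2]=q[1] → T at p[3]=q[3] → L at p[4]=q[4] → L at p[6]=q[7] → Y at p[8]=q[8] → L at p[9]=q[9] → L at p[11]=q[10] → Y at p[13]=q[11] → Y at p[14]=q[12] → T at p[15]=q[13]. Since dp[15][13] = 10, nothing longer is possible.

10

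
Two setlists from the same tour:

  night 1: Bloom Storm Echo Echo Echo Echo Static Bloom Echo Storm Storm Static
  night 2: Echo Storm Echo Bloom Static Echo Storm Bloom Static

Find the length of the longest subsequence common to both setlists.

6

Taking Storm at night 1[2]=night 2[2]; then Echo at night 1[3]=night 2[3]; then Static at night 1[7]=night 2[5]; then Echo at night 1[9]=night 2[6]; then Storm at night 1[10]=night 2[7]; then Static at night 1[12]=night 2[9] gives a common subsequence of length 6. Since dp[12][9] = 6, nothing longer is possible.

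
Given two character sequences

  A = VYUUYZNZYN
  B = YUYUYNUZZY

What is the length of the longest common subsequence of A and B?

One common subsequence of length 7: Y at A[2]=B[1]; then U at A[3]=B[2]; then U at A[4]=B[4]; then Y at A[5]=B[5]; then Z at A[6]=B[8]; then Z at A[8]=B[9]; then Y at A[9]=B[10]. dp[10][10] = 7 confirms this is the maximum.

7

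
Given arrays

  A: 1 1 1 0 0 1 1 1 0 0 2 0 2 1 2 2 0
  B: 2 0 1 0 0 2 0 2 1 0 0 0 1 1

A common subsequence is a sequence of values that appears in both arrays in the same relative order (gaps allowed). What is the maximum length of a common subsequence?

Taking 0 [5,2]; then 1 [8,3]; then 0 [9,4]; then 0 [10,5]; then 2 [11,6]; then 0 [12,7]; then 2 [13,8]; then 1 [14,9]; then 0 [17,12] gives a common subsequence of length 9. The LCS DP gives dp[17][14] = 9, so this is optimal.

9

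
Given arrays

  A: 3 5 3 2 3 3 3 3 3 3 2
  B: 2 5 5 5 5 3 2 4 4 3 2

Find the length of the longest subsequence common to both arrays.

Pick 5 (A #2, B #5); then 3 (A #3, B #6); then 2 (A #4, B #7); then 3 (A #10, B #10); then 2 (A #11, B #11); all 5 values appear in both, in order. Since dp[11][11] = 5, nothing longer is possible.

5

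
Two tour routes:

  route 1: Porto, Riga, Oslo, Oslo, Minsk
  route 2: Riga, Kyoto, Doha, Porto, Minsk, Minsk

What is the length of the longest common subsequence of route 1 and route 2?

2

Pick Porto (route 1 #1, route 2 #4), then Minsk (route 1 #5, route 2 #6); all 2 stops appear in both, in order. dp[5][6] = 2 confirms this is the maximum.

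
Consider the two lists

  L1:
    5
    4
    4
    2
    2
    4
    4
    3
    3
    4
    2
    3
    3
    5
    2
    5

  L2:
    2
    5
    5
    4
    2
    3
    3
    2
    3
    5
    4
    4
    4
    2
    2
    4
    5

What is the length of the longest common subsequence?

Taking 5 [1,3], then 4 [3,4], then 2 [4,5], then 2 [5,8], then 4 [6,11], then 4 [7,12], then 4 [10,13], then 2 [11,14], then 2 [15,15], then 5 [16,17] gives a common subsequence of length 10. dp[16][17] = 10 confirms this is the maximum.

10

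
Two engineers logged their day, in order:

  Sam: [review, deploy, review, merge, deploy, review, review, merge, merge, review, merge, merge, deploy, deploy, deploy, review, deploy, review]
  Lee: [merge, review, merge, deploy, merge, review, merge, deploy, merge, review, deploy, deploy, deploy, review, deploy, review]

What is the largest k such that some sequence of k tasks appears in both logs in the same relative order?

Pick review (Sam #1, Lee #2), then deploy (Sam #2, Lee #4), then review (Sam #3, Lee #6), then merge (Sam #4, Lee #7), then deploy (Sam #5, Lee #8), then merge (Sam #9, Lee #9), then review (Sam #10, Lee #10), then deploy (Sam #13, Lee #11), then deploy (Sam #14, Lee #12), then deploy (Sam #15, Lee #13), then review (Sam #16, Lee #14), then deploy (Sam #17, Lee #15), then review (Sam #18, Lee #16); all 13 tasks appear in both, in order. The LCS DP gives dp[18][16] = 13, so this is optimal.

13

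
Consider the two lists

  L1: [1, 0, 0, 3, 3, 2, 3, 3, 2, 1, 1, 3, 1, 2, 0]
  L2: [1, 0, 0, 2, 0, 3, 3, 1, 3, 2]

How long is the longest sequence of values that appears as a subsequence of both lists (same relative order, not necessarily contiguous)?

9

Let dp[i][j] be the LCS length of the first i values of L1 and the first j values of L2. dp[i][j] = dp[i-1][j-1]+1 when the i-th and j-th values match, else max(dp[i-1][j], dp[i][j-1]).
    ·  1  0  0  2  0  3  3  1  3  2
 ·  0  0  0  0  0  0  0  0  0  0  0
 1  0  1  1  1  1  1  1  1  1  1  1
 0  0  1  2  2  2  2  2  2  2  2  2
 0  0  1  2  3  3  3  3  3  3  3  3
 3  0  1  2  3  3  3  4  4  4  4  4
 3  0  1  2  3  3  3  4  5  5  5  5
 2  0  1  2  3  4  4  4  5  5  5  6
 3  0  1  2  3  4  4  5  5  5  6  6
 3  0  1  2  3  4  4  5  6  6  6  6
 2  0  1  2  3  4  4  5  6  6  6  7
 1  0  1  2  3  4  4  5  6  7  7  7
 1  0  1  2  3  4  4  5  6  7  7  7
 3  0  1  2  3  4  4  5  6  7  8  8
 1  0  1  2  3  4  4  5  6  7  8  8
 2  0  1  2  3  4  4  5  6  7  8  9
 0  0  1  2  3  4  5  5  6  7  8  9
dp[15][10] = 9. One LCS (by backtracking along matches): 1, 0, 0, 2, 3, 3, 1, 3, 2.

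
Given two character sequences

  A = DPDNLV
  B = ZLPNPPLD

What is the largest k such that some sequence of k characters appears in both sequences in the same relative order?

Let dp[i][j] be the LCS length of the first i characters of A and the first j characters of B. dp[i][j] = dp[i-1][j-1]+1 when the i-th and j-th characters match, else max(dp[i-1][j], dp[i][j-1]).
    ·  Z  L  P  N  P  P  L  D
 ·  0  0  0  0  0  0  0  0  0
 D  0  0  0  0  0  0  0  0  1
 P  0  0  0  1  1  1  1  1  1
 D  0  0  0  1  1  1  1  1  2
 N  0  0  0  1  2  2  2  2  2
 L  0  0  1  1  2  2  2  3  3
 V  0  0  1  1  2  2  2  3  3
dp[6][8] = 3. One LCS (by backtracking along matches): PNL.

3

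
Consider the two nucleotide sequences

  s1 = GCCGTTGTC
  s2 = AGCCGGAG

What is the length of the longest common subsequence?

5

Taking G at s1[1]=s2[2] → C at s1[2]=s2[3] → C at s1[3]=s2[4] → G at s1[4]=s2[6] → G at s1[7]=s2[8] gives a common subsequence of length 5. Since dp[9][8] = 5, nothing longer is possible.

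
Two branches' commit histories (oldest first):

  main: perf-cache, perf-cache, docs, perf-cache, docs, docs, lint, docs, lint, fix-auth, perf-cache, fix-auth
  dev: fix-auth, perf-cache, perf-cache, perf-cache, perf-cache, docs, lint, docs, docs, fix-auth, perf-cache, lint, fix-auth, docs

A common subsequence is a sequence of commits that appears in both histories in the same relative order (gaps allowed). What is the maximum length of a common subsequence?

Taking perf-cache [1,3], then perf-cache [2,4], then perf-cache [4,5], then docs [5,6], then docs [6,8], then docs [8,9], then fix-auth [10,10], then perf-cache [11,11], then fix-auth [12,13] gives a common subsequence of length 9, and the DP table's final entry dp[12][14] is also 9, so no common subsequence is longer.

9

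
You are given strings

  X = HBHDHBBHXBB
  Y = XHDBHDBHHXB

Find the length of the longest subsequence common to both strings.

Let dp[i][j] be the LCS length of the first i characters of X and the first j characters of Y. dp[i][j] = dp[i-1][j-1]+1 when the i-th and j-th characters match, else max(dp[i-1][j], dp[i][j-1]).
    ·  X  H  D  B  H  D  B  H  H  X  B
 ·  0  0  0  0  0  0  0  0  0  0  0  0
 H  0  0  1  1  1  1  1  1  1  1  1  1
 B  0  0  1  1  2  2  2  2  2  2  2  2
 H  0  0  1  1  2  3  3  3  3  3  3  3
 D  0  0  1  2  2  3  4  4  4  4  4  4
 H  0  0  1  2  2  3  4  4  5  5  5  5
 B  0  0  1  2  3  3  4  5  5  5  5  6
 B  0  0  1  2  3  3  4  5  5  5  5  6
 H  0  0  1  2  3  4  4  5  6  6  6  6
 X  0  1  1  2  3  4  4  5  6  6  7  7
 B  0  1  1  2  3  4  4  5  6  6  7  8
 B  0  1  1  2  3  4  4  5  6  6  7  8
dp[11][11] = 8. One LCS (by backtracking along matches): HBHDHHXB.

8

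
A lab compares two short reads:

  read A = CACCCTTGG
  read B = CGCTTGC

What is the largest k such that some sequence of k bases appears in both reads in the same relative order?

Pick C (read A #1, read B #1), C (read A #5, read B #3), T (read A #6, read B #4), T (read A #7, read B #5), G (read A #8, read B #6); all 5 bases appear in both, in order. The LCS DP gives dp[9][7] = 5, so this is optimal.

5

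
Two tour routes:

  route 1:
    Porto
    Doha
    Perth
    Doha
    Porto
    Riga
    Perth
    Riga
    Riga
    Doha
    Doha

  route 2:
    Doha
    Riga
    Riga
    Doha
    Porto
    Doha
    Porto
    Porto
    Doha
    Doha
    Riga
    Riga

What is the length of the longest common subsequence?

5

One common subsequence of length 5: Porto (route 1 #1, route 2 #8) → Doha (route 1 #2, route 2 #9) → Doha (route 1 #4, route 2 #10) → Riga (route 1 #8, route 2 #11) → Riga (route 1 #9, route 2 #12). Since dp[11][12] = 5, nothing longer is possible.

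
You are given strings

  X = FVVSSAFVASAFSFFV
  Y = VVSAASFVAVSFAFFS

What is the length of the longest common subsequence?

One common subsequence of length 11: V (X #2, Y #1), then V (X #3, Y #2), then S (X #4, Y #3), then S (X #5, Y #6), then F (X #7, Y #7), then V (X #8, Y #8), then A (X #9, Y #9), then S (X #10, Y #11), then A (X #11, Y #13), then F (X #12, Y #15), then S (X #13, Y #16). The LCS DP gives dp[16][16] = 11, so this is optimal.

11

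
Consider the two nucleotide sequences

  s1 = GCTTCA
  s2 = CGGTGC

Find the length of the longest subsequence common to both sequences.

Match G at s1[1]=s2[3]; then T at s1[3]=s2[4]; then C at s1[5]=s2[6] — 3 bases in the same relative order in both. Since dp[6][6] = 3, nothing longer is possible.

3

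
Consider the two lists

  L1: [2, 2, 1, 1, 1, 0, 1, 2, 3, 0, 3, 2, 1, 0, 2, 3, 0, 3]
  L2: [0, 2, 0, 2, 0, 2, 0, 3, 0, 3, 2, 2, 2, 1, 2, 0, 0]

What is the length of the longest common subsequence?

11

Taking 2 (L1 #1, L2 #2), 2 (L1 #2, L2 #4), 0 (L1 #6, L2 #5), 2 (L1 #8, L2 #6), 3 (L1 #9, L2 #8), 0 (L1 #10, L2 #9), 3 (L1 #11, L2 #10), 2 (L1 #12, L2 #13), 1 (L1 #13, L2 #14), 0 (L1 #14, L2 #16), 0 (L1 #17, L2 #17) gives a common subsequence of length 11. The LCS DP gives dp[18][17] = 11, so this is optimal.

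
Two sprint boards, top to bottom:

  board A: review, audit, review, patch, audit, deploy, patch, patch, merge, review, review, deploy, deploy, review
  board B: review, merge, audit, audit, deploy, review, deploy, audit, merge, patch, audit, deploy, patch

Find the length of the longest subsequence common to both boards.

7

Taking review at board A[1]=board B[1], then audit at board A[2]=board B[4], then review at board A[3]=board B[6], then patch at board A[4]=board B[10], then audit at board A[5]=board B[11], then deploy at board A[6]=board B[12], then patch at board A[8]=board B[13] gives a common subsequence of length 7. dp[14][13] = 7 confirms this is the maximum.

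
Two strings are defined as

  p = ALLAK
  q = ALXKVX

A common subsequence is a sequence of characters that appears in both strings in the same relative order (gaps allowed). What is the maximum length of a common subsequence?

Pick A (p #1, q #1); then L (p #2, q #2); then K (p #5, q #4); all 3 characters appear in both, in order. dp[5][6] = 3 confirms this is the maximum.

3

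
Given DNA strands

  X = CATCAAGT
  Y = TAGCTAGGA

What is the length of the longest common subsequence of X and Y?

One common subsequence of length 4: C [1,4]; then T [3,5]; then A [5,6]; then A [6,9]. The LCS DP gives dp[8][9] = 4, so this is optimal.

4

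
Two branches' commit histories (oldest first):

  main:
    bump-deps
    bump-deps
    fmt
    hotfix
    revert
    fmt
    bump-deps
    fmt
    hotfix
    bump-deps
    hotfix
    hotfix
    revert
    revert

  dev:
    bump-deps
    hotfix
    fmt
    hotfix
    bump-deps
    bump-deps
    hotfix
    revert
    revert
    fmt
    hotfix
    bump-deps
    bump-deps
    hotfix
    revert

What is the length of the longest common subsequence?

Taking bump-deps at main[1]=dev[5]; then bump-deps at main[2]=dev[6]; then hotfix at main[4]=dev[7]; then revert at main[5]=dev[9]; then fmt at main[6]=dev[10]; then bump-deps at main[7]=dev[12]; then bump-deps at main[10]=dev[13]; then hotfix at main[12]=dev[14]; then revert at main[14]=dev[15] gives a common subsequence of length 9. The LCS DP gives dp[14][15] = 9, so this is optimal.

9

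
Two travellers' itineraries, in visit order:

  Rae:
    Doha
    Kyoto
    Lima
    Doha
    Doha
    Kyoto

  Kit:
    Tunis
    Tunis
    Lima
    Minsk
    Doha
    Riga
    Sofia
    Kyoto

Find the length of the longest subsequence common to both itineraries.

One common subsequence of length 3: Lima [3,3], Doha [4,5], Kyoto [6,8]. The LCS DP gives dp[6][8] = 3, so this is optimal.

3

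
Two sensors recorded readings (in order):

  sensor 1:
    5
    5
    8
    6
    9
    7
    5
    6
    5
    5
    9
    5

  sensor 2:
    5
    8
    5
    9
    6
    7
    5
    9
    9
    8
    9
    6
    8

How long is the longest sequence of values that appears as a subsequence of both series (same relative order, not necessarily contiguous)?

Match 5 at sensor 1[1]=sensor 2[1], 5 at sensor 1[2]=sensor 2[3], 6 at sensor 1[4]=sensor 2[5], 7 at sensor 1[6]=sensor 2[6], 5 at sensor 1[7]=sensor 2[7], 6 at sensor 1[8]=sensor 2[12] — 6 values in the same relative order in both. The LCS DP gives dp[12][13] = 6, so this is optimal.

6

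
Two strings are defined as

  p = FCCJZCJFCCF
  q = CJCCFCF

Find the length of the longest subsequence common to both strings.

6

One common subsequence of length 6: C [2,1]; then C [3,3]; then C [6,4]; then F [8,5]; then C [10,6]; then F [11,7]. Since dp[11][7] = 6, nothing longer is possible.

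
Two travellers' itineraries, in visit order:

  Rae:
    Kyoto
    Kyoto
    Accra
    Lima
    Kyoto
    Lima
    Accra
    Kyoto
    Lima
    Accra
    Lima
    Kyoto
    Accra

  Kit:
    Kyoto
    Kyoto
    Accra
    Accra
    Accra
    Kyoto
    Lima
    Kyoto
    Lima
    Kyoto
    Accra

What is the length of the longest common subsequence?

Match Kyoto [1,1], Kyoto [2,2], Accra [3,5], Kyoto [5,6], Lima [6,7], Kyoto [8,8], Lima [11,9], Kyoto [12,10], Accra [13,11] — 9 stops in the same relative order in both, and the DP table's final entry dp[13][11] is also 9, so no common subsequence is longer.

9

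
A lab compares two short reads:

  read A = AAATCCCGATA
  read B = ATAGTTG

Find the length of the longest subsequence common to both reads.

Let dp[i][j] be the LCS length of the first i bases of read A and the first j bases of read B. dp[i][j] = dp[i-1][j-1]+1 when the i-th and j-th bases match, else max(dp[i-1][j], dp[i][j-1]).
    ·  A  T  A  G  T  T  G
 ·  0  0  0  0  0  0  0  0
 A  0  1  1  1  1  1  1  1
 A  0  1  1  2  2  2  2  2
 A  0  1  1  2  2  2  2  2
 T  0  1  2  2  2  3  3  3
 C  0  1  2  2  2  3  3  3
 C  0  1  2  2  2  3  3  3
 C  0  1  2  2  2  3  3  3
 G  0  1  2  2  3  3  3  4
 A  0  1  2  3  3  3  3  4
 T  0  1  2  3  3  4  4  4
 A  0  1  2  3  3  4  4  4
dp[11][7] = 4. One LCS (by backtracking along matches): AATG.

4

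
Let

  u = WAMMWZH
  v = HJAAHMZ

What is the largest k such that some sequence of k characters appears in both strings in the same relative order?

Let dp[i][j] be the LCS length of the first i characters of u and the first j characters of v. dp[i][j] = dp[i-1][j-1]+1 when the i-th and j-th characters match, else max(dp[i-1][j], dp[i][j-1]).
    ·  H  J  A  A  H  M  Z
 ·  0  0  0  0  0  0  0  0
 W  0  0  0  0  0  0  0  0
 A  0  0  0  1  1  1  1  1
 M  0  0  0  1  1  1  2  2
 M  0  0  0  1  1  1  2  2
 W  0  0  0  1  1  1  2  2
 Z  0  0  0  1  1  1  2  3
 H  0  1  1  1  1  2  2  3
dp[7][7] = 3. One LCS (by backtracking along matches): AMZ.

3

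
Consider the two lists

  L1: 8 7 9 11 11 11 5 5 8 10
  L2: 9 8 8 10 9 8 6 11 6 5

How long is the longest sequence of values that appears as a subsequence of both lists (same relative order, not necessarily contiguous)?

4

Taking 8 at L1[1]=L2[3]; then 9 at L1[3]=L2[5]; then 11 at L1[4]=L2[8]; then 5 at L1[8]=L2[10] gives a common subsequence of length 4. The LCS DP gives dp[10][10] = 4, so this is optimal.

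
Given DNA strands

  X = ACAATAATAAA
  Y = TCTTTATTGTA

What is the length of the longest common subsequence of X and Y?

5

Match C (X #2, Y #2), A (X #3, Y #6), T (X #5, Y #8), T (X #8, Y #10), A (X #11, Y #11) — 5 bases in the same relative order in both. The LCS DP gives dp[11][11] = 5, so this is optimal.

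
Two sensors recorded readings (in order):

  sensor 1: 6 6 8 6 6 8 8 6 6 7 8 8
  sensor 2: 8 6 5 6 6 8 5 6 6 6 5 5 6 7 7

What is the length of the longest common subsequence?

Taking 6 [1,4], then 6 [2,5], then 8 [3,6], then 6 [4,8], then 6 [5,9], then 6 [8,10], then 6 [9,13], then 7 [10,15] gives a common subsequence of length 8. Since dp[12][15] = 8, nothing longer is possible.

8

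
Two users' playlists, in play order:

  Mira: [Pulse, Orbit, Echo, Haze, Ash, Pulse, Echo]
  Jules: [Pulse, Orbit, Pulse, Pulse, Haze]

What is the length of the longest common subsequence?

3

One common subsequence of length 3: Pulse [1,1] → Orbit [2,2] → Haze [4,5], and the DP table's final entry dp[7][5] is also 3, so no common subsequence is longer.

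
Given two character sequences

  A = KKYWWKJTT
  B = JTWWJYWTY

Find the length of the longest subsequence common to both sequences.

4

One common subsequence of length 4: W (A #4, B #3), then W (A #5, B #4), then J (A #7, B #5), then T (A #8, B #8). Since dp[9][9] = 4, nothing longer is possible.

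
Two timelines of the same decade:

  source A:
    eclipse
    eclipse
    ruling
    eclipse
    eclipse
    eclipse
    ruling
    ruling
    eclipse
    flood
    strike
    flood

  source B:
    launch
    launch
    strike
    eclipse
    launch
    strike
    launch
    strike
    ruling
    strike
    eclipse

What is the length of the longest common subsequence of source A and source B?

3

Match eclipse [1,4] → ruling [3,9] → eclipse [9,11] — 3 events in the same relative order in both. dp[12][11] = 3 confirms this is the maximum.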